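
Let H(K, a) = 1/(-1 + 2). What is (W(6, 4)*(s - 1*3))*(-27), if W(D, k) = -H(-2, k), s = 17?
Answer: 378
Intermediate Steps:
H(K, a) = 1 (H(K, a) = 1/1 = 1)
W(D, k) = -1 (W(D, k) = -1*1 = -1)
(W(6, 4)*(s - 1*3))*(-27) = -(17 - 1*3)*(-27) = -(17 - 3)*(-27) = -1*14*(-27) = -14*(-27) = 378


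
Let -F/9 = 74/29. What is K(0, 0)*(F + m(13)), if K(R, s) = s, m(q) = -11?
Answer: 0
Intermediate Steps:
F = -666/29 ≈ -22.966
K(0, 0)*(F + m(13)) = 0*(-666/29 - 11) = 0*(-985/29) = 0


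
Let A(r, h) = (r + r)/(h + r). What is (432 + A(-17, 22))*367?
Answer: 780242/5 ≈ 1.5605e+5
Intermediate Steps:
A(r, h) = 2*r/(h + r) (A(r, h) = (2*r)/(h + r) = 2*r/(h + r))
(432 + A(-17, 22))*367 = (432 + 2*(-17)/(22 - 17))*367 = (432 + 2*(-17)/5)*367 = (432 + 2*(-17)*(1/5))*367 = (432 - 34/5)*367 = (2126/5)*367 = 780242/5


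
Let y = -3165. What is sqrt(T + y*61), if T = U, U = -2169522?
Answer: I*sqrt(2362587) ≈ 1537.1*I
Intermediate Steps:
T = -2169522
sqrt(T + y*61) = sqrt(-2169522 - 3165*61) = sqrt(-2169522 - 193065) = sqrt(-2362587) = I*sqrt(2362587)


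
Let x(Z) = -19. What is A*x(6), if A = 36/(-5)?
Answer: 684/5 ≈ 136.80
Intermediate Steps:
A = -36/5 (A = 36*(-⅕) = -36/5 ≈ -7.2000)
A*x(6) = -36/5*(-19) = 684/5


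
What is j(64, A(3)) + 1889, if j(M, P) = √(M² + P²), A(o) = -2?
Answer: 1889 + 10*√41 ≈ 1953.0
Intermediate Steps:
j(64, A(3)) + 1889 = √(64² + (-2)²) + 1889 = √(4096 + 4) + 1889 = √4100 + 1889 = 10*√41 + 1889 = 1889 + 10*√41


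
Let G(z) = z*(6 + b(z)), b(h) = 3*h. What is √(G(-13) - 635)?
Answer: I*√206 ≈ 14.353*I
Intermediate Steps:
G(z) = z*(6 + 3*z)
√(G(-13) - 635) = √(3*(-13)*(2 - 13) - 635) = √(3*(-13)*(-11) - 635) = √(429 - 635) = √(-206) = I*√206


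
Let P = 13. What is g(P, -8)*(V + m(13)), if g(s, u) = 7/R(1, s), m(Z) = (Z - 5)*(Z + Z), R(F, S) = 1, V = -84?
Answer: 868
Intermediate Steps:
m(Z) = 2*Z*(-5 + Z) (m(Z) = (-5 + Z)*(2*Z) = 2*Z*(-5 + Z))
g(s, u) = 7 (g(s, u) = 7/1 = 7*1 = 7)
g(P, -8)*(V + m(13)) = 7*(-84 + 2*13*(-5 + 13)) = 7*(-84 + 2*13*8) = 7*(-84 + 208) = 7*124 = 868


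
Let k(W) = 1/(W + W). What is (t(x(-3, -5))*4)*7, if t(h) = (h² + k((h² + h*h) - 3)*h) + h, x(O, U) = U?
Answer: 26250/47 ≈ 558.51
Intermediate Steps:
k(W) = 1/(2*W)
t(h) = h + h² + h/(2*(-3 + 2*h²)) (t(h) = (h² + (1/(2*((h² + h*h) - 3)))*h) + h = (h² + (1/(2*((h² + h²) - 3)))*h) + h = (h² + (1/(2*(2*h² - 3)))*h) + h = (h² + (1/(2*(-3 + 2*h²)))*h) + h = (h² + h/(2*(-3 + 2*h²))) + h = h + h² + h/(2*(-3 + 2*h²)))
(t(x(-3, -5))*4)*7 = (-5*(1 - 5 + 1/(2*(-3 + 2*(-5)²)))*4)*7 = (-5*(1 - 5 + 1/(2*(-3 + 2*25)))*4)*7 = (-5*(1 - 5 + 1/(2*(-3 + 50)))*4)*7 = (-5*(1 - 5 + (½)/47)*4)*7 = (-5*(1 - 5 + (½)*(1/47))*4)*7 = (-5*(1 - 5 + 1/94)*4)*7 = (-5*(-375/94)*4)*7 = ((1875/94)*4)*7 = (3750/47)*7 = 26250/47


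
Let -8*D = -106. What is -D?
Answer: -53/4 ≈ -13.250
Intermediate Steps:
D = 53/4 (D = -⅛*(-106) = 53/4 ≈ 13.250)
-D = -1*53/4 = -53/4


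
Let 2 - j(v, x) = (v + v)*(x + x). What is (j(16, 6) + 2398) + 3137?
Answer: 5153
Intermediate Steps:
j(v, x) = 2 - 4*v*x (j(v, x) = 2 - (v + v)*(x + x) = 2 - 2*v*2*x = 2 - 4*v*x)
(j(16, 6) + 2398) + 3137 = ((2 - 4*16*6) + 2398) + 3137 = ((2 - 384) + 2398) + 3137 = (-382 + 2398) + 3137 = 2016 + 3137 = 5153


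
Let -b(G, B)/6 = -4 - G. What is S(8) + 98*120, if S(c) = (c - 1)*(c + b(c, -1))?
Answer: 12320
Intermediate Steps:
b(G, B) = 24 + 6*G (b(G, B) = -6*(-4 - G) = 24 + 6*G)
S(c) = (-1 + c)*(24 + 7*c) (S(c) = (c - 1)*(c + (24 + 6*c)) = (-1 + c)*(24 + 7*c))
S(8) + 98*120 = (-24 + 7*8² + 17*8) + 98*120 = (-24 + 7*64 + 136) + 11760 = (-24 + 448 + 136) + 11760 = 560 + 11760 = 12320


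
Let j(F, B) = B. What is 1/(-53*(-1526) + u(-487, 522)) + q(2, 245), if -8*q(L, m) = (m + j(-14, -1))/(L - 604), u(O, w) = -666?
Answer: 611767/12071906 ≈ 0.050677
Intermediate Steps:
q(L, m) = -(-1 + m)/(8*(-604 + L)) (q(L, m) = -(m - 1)/(8*(L - 604)) = -(-1 + m)/(8*(-604 + L)))
1/(-53*(-1526) + u(-487, 522)) + q(2, 245) = 1/(-53*(-1526) - 666) + (1 - 1*245)/(8*(-604 + 2)) = 1/(80878 - 666) + (⅛)*(1 - 245)/(-602) = 1/80212 + (⅛)*(-1/602)*(-244) = 1/80212 + 61/1204 = 611767/12071906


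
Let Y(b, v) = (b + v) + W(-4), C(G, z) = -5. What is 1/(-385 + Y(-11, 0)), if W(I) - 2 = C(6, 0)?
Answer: -1/399 ≈ -0.0025063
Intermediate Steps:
W(I) = -3 (W(I) = 2 - 5 = -3)
Y(b, v) = -3 + b + v (Y(b, v) = (b + v) - 3 = -3 + b + v)
1/(-385 + Y(-11, 0)) = 1/(-385 + (-3 - 11 + 0)) = 1/(-385 - 14) = 1/(-399) = -1/399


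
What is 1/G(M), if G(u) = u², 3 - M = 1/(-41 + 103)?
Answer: 3844/34225 ≈ 0.11232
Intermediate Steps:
M = 185/62 (M = 3 - 1/(-41 + 103) = 3 - 1/62 = 185/62 ≈ 2.9839)
1/G(M) = 1/((185/62)²) = 1/(34225/3844) = 3844/34225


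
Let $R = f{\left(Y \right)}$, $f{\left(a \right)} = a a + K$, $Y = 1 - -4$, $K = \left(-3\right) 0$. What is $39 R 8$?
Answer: $7800$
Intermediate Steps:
$K = 0$
$Y = 5$ ($Y = 1 + 4 = 5$)
$f{\left(a \right)} = a^{2}$ ($f{\left(a \right)} = a a + 0 = a^{2} + 0 = a^{2}$)
$R = 25$ ($R = 5^{2} = 25$)
$39 R 8 = 39 \cdot 25 \cdot 8 = 975 \cdot 8 = 7800$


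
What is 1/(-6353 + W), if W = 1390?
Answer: -1/4963 ≈ -0.00020149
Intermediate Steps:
1/(-6353 + W) = 1/(-6353 + 1390) = 1/(-4963) = -1/4963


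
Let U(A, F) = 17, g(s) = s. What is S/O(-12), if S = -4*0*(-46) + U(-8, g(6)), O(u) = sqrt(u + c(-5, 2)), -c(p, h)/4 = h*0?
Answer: -17*I*sqrt(3)/6 ≈ -4.9075*I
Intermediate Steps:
c(p, h) = 0 (c(p, h) = -4*h*0 = -4*0 = 0)
O(u) = sqrt(u) (O(u) = sqrt(u + 0) = sqrt(u))
S = 17 (S = -4*0*(-46) + 17 = 0*(-46) + 17 = 0 + 17 = 17)
S/O(-12) = 17/(sqrt(-12)) = 17/((2*I*sqrt(3))) = 17*(-I*sqrt(3)/6) = -17*I*sqrt(3)/6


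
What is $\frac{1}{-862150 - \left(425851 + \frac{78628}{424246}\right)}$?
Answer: $- \frac{212123}{273214675437} \approx -7.764 \cdot 10^{-7}$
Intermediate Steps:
$\frac{1}{-862150 - \left(425851 + \frac{78628}{424246}\right)} = \frac{1}{-862150 - \left(425851 + 78628 \cdot \frac{1}{424246}\right)} = \frac{1}{-862150 - \frac{90332830987}{212123}} = \frac{1}{- \frac{273214675437}{212123}} = - \frac{212123}{273214675437}$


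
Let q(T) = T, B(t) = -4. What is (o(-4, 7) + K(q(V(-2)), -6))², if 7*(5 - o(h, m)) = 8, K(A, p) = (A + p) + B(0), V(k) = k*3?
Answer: 7225/49 ≈ 147.45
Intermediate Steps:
V(k) = 3*k
K(A, p) = -4 + A + p (K(A, p) = (A + p) - 4 = -4 + A + p)
o(h, m) = 27/7 (o(h, m) = 5 - ⅐*8 = 5 - 8/7 = 27/7)
(o(-4, 7) + K(q(V(-2)), -6))² = (27/7 + (-4 + 3*(-2) - 6))² = (27/7 + (-4 - 6 - 6))² = (27/7 - 16)² = (-85/7)² = 7225/49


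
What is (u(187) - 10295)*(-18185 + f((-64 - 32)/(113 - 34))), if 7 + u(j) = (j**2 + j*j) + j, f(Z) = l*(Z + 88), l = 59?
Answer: -61743976353/79 ≈ -7.8157e+8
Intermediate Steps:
f(Z) = 5192 + 59*Z (f(Z) = 59*(Z + 88) = 59*(88 + Z) = 5192 + 59*Z)
u(j) = -7 + j + 2*j**2 (u(j) = -7 + ((j**2 + j*j) + j) = -7 + ((j**2 + j**2) + j) = -7 + (2*j**2 + j) = -7 + (j + 2*j**2) = -7 + j + 2*j**2)
(u(187) - 10295)*(-18185 + f((-64 - 32)/(113 - 34))) = ((-7 + 187 + 2*187**2) - 10295)*(-18185 + (5192 + 59*((-64 - 32)/(113 - 34)))) = ((-7 + 187 + 2*34969) - 10295)*(-18185 + (5192 + 59*(-96/79))) = ((-7 + 187 + 69938) - 10295)*(-18185 + (5192 + 59*(-96*1/79))) = (70118 - 10295)*(-18185 + (5192 + 59*(-96/79))) = 59823*(-18185 + (5192 - 5664/79)) = 59823*(-18185 + 404504/79) = 59823*(-1032111/79) = -61743976353/79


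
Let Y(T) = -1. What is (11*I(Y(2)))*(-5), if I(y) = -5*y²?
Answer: 275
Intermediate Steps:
(11*I(Y(2)))*(-5) = (11*(-5*(-1)²))*(-5) = (11*(-5*1))*(-5) = (11*(-5))*(-5) = -55*(-5) = 275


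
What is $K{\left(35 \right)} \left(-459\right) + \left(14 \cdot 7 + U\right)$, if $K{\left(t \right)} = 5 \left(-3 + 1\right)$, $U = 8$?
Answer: $4696$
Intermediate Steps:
$K{\left(t \right)} = -10$ ($K{\left(t \right)} = 5 \left(-2\right) = -10$)
$K{\left(35 \right)} \left(-459\right) + \left(14 \cdot 7 + U\right) = \left(-10\right) \left(-459\right) + \left(14 \cdot 7 + 8\right) = 4590 + \left(98 + 8\right) = 4590 + 106 = 4696$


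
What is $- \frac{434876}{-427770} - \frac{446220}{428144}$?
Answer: $- \frac{586247407}{22893394860} \approx -0.025608$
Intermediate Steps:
$- \frac{434876}{-427770} - \frac{446220}{428144} = \left(-434876\right) \left(- \frac{1}{427770}\right) - \frac{111555}{107036} = \frac{217438}{213885} - \frac{111555}{107036} = - \frac{586247407}{22893394860}$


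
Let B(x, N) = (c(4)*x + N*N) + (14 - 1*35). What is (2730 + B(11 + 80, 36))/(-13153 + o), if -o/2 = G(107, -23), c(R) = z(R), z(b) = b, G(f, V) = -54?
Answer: -4369/13045 ≈ -0.33492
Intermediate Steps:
c(R) = R
o = 108 (o = -2*(-54) = 108)
B(x, N) = -21 + N² + 4*x (B(x, N) = (4*x + N*N) + (14 - 1*35) = (4*x + N²) + (14 - 35) = (N² + 4*x) - 21 = -21 + N² + 4*x)
(2730 + B(11 + 80, 36))/(-13153 + o) = (2730 + (-21 + 36² + 4*(11 + 80)))/(-13153 + 108) = (2730 + (-21 + 1296 + 4*91))/(-13045) = (2730 + (-21 + 1296 + 364))*(-1/13045) = (2730 + 1639)*(-1/13045) = 4369*(-1/13045) = -4369/13045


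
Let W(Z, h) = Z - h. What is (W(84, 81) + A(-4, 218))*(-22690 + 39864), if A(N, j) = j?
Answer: 3795454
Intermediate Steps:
(W(84, 81) + A(-4, 218))*(-22690 + 39864) = ((84 - 1*81) + 218)*(-22690 + 39864) = ((84 - 81) + 218)*17174 = (3 + 218)*17174 = 221*17174 = 3795454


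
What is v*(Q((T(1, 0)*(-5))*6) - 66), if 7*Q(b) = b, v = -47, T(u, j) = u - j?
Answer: 23124/7 ≈ 3303.4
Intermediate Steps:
Q(b) = b/7
v*(Q((T(1, 0)*(-5))*6) - 66) = -47*((((1 - 1*0)*(-5))*6)/7 - 66) = -47*((((1 + 0)*(-5))*6)/7 - 66) = -47*(((1*(-5))*6)/7 - 66) = -47*((-5*6)/7 - 66) = -47*((⅐)*(-30) - 66) = -47*(-30/7 - 66) = -47*(-492/7) = 23124/7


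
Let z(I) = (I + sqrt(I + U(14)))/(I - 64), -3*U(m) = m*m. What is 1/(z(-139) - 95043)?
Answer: -1678542330/159532549323559 + 29*I*sqrt(1839)/159532549323559 ≈ -1.0522e-5 + 7.7954e-12*I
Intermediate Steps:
U(m) = -m**2/3 (U(m) = -m*m/3 = -m**2/3)
z(I) = (I + sqrt(-196/3 + I))/(-64 + I) (z(I) = (I + sqrt(I - 1/3*14**2))/(I - 64) = (I + sqrt(I - 1/3*196))/(-64 + I) = (I + sqrt(I - 196/3))/(-64 + I) = (I + sqrt(-196/3 + I))/(-64 + I))
1/(z(-139) - 95043) = 1/((-139 + sqrt(-588 + 9*(-139))/3)/(-64 - 139) - 95043) = 1/((-139 + sqrt(-588 - 1251)/3)/(-203) - 95043) = 1/(-(-139 + sqrt(-1839)/3)/203 - 95043) = 1/(-(-139 + (I*sqrt(1839))/3)/203 - 95043) = 1/(-(-139 + I*sqrt(1839)/3)/203 - 95043) = 1/((139/203 - I*sqrt(1839)/609) - 95043) = 1/(-19293590/203 - I*sqrt(1839)/609)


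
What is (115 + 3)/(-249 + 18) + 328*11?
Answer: 833330/231 ≈ 3607.5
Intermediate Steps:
(115 + 3)/(-249 + 18) + 328*11 = 118/(-231) + 3608 = 118*(-1/231) + 3608 = -118/231 + 3608 = 833330/231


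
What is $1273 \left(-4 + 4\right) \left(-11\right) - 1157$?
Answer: $-1157$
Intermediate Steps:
$1273 \left(-4 + 4\right) \left(-11\right) - 1157 = 1273 \cdot 0 \left(-11\right) - 1157 = 1273 \cdot 0 - 1157 = 0 - 1157 = -1157$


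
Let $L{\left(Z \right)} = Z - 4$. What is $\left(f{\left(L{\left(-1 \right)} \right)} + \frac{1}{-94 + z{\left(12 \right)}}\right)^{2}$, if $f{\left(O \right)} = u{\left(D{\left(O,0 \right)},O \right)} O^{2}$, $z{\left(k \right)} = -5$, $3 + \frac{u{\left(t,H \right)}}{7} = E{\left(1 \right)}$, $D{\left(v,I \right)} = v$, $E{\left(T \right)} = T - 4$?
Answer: $\frac{10805810401}{9801} \approx 1.1025 \cdot 10^{6}$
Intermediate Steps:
$E{\left(T \right)} = -4 + T$ ($E{\left(T \right)} = T - 4 = -4 + T$)
$u{\left(t,H \right)} = -42$ ($u{\left(t,H \right)} = -21 + 7 \left(-4 + 1\right) = -21 + 7 \left(-3\right) = -21 - 21 = -42$)
$L{\left(Z \right)} = -4 + Z$
$f{\left(O \right)} = - 42 O^{2}$
$\left(f{\left(L{\left(-1 \right)} \right)} + \frac{1}{-94 + z{\left(12 \right)}}\right)^{2} = \left(- 42 \left(-4 - 1\right)^{2} + \frac{1}{-94 - 5}\right)^{2} = \left(- 42 \left(-5\right)^{2} + \frac{1}{-99}\right)^{2} = \left(\left(-42\right) 25 - \frac{1}{99}\right)^{2} = \left(-1050 - \frac{1}{99}\right)^{2} = \left(- \frac{103951}{99}\right)^{2} = \frac{10805810401}{9801}$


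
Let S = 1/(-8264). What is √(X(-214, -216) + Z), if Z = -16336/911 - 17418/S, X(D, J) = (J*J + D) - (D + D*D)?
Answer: 2*√29865369891039/911 ≈ 11998.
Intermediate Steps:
S = -1/8264 ≈ -0.00012101
X(D, J) = J² - D² (X(D, J) = (J² + D) - (D + D²) = (D + J²) + (-D - D²) = J² - D²)
Z = 131131466336/911 (Z = -16336/911 - 17418/(-1/8264) = -16336*1/911 - 17418*(-8264) = -16336/911 + 143942352 = 131131466336/911 ≈ 1.4394e+8)
√(X(-214, -216) + Z) = √(((-216)² - 1*(-214)²) + 131131466336/911) = √((46656 - 1*45796) + 131131466336/911) = √((46656 - 45796) + 131131466336/911) = √(860 + 131131466336/911) = √(131132249796/911) = 2*√29865369891039/911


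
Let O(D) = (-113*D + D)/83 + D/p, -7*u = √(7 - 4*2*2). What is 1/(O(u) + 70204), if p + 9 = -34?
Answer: 43817846888956/3076188123208268833 - 367175151*I/3076188123208268833 ≈ 1.4244e-5 - 1.1936e-10*I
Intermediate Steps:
u = -3*I/7 (u = -√(7 - 4*2*2)/7 = -√(7 - 8*2)/7 = -√(7 - 16)/7 = -3*I/7 ≈ -0.42857*I)
p = -43 (p = -9 - 34 = -43)
O(D) = -4899*D/3569 (O(D) = (-113*D + D)/83 + D/(-43) = -112*D*(1/83) + D*(-1/43) = -112*D/83 - D/43 = -4899*D/3569)
1/(O(u) + 70204) = 1/(-(-14697)*I/24983 + 70204) = 1/(14697*I/24983 + 70204) = 1/(70204 + 14697*I/24983) = 624150289*(70204 - 14697*I/24983)/3076188123208268833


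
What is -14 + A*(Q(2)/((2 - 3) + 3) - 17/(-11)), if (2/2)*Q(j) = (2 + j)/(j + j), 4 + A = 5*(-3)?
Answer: -1163/22 ≈ -52.864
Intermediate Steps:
A = -19 (A = -4 + 5*(-3) = -4 - 15 = -19)
Q(j) = (2 + j)/(2*j) (Q(j) = (2 + j)/(j + j) = (2 + j)/((2*j)) = (2 + j)*(1/(2*j)) = (2 + j)/(2*j))
-14 + A*(Q(2)/((2 - 3) + 3) - 17/(-11)) = -14 - 19*(((½)*(2 + 2)/2)/((2 - 3) + 3) - 17/(-11)) = -14 - 19*(((½)*(½)*4)/(-1 + 3) - 17*(-1/11)) = -14 - 19*(1/2 + 17/11) = -14 - 19*(1*(½) + 17/11) = -14 - 19*(½ + 17/11) = -14 - 19*45/22 = -14 - 855/22 = -1163/22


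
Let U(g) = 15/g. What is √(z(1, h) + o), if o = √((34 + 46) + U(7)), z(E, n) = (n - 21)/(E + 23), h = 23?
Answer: √(147 + 1260*√161)/42 ≈ 3.0243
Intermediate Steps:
z(E, n) = (-21 + n)/(23 + E)
o = 5*√161/7 (o = √((34 + 46) + 15/7) = √(80 + 15*(⅐)) = √(80 + 15/7) = √(575/7) = 5*√161/7 ≈ 9.0633)
√(z(1, h) + o) = √((-21 + 23)/(23 + 1) + 5*√161/7) = √(2/24 + 5*√161/7) = √((1/24)*2 + 5*√161/7) = √(1/12 + 5*√161/7)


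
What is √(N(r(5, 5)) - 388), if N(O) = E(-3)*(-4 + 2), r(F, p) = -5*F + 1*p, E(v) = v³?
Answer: I*√334 ≈ 18.276*I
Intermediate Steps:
r(F, p) = p - 5*F (r(F, p) = -5*F + p = p - 5*F)
N(O) = 54 (N(O) = (-3)³*(-4 + 2) = -27*(-2) = 54)
√(N(r(5, 5)) - 388) = √(54 - 388) = √(-334) = I*√334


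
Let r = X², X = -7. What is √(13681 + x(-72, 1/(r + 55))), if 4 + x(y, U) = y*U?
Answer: 8*√36114/13 ≈ 116.95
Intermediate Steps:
r = 49 (r = (-7)² = 49)
x(y, U) = -4 + U*y (x(y, U) = -4 + y*U = -4 + U*y)
√(13681 + x(-72, 1/(r + 55))) = √(13681 + (-4 - 72/(49 + 55))) = √(13681 + (-4 - 72/104)) = √(13681 + (-4 + (1/104)*(-72))) = √(13681 + (-4 - 9/13)) = √(13681 - 61/13) = √(177792/13) = 8*√36114/13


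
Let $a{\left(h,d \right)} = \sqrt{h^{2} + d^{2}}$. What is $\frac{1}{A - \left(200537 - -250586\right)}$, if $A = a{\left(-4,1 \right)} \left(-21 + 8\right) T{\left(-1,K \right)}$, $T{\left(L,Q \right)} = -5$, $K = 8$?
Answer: $- \frac{451123}{203511889304} - \frac{65 \sqrt{17}}{203511889304} \approx -2.218 \cdot 10^{-6}$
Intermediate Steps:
$a{\left(h,d \right)} = \sqrt{d^{2} + h^{2}}$
$A = 65 \sqrt{17}$ ($A = \sqrt{1^{2} + \left(-4\right)^{2}} \left(-21 + 8\right) \left(-5\right) = \sqrt{1 + 16} \left(-13\right) \left(-5\right) = \sqrt{17} \left(-13\right) \left(-5\right) = - 13 \sqrt{17} \left(-5\right) = 65 \sqrt{17} \approx 268.0$)
$\frac{1}{A - \left(200537 - -250586\right)} = \frac{1}{65 \sqrt{17} - \left(200537 - -250586\right)} = \frac{1}{65 \sqrt{17} - \left(200537 + 250586\right)} = \frac{1}{65 \sqrt{17} - 451123} = \frac{1}{-451123 + 65 \sqrt{17}}$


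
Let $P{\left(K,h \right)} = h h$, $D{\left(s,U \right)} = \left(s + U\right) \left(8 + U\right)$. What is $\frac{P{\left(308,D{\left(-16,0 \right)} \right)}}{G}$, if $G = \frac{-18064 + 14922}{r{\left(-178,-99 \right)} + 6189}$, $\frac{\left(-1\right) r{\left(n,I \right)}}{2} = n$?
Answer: $- \frac{53616640}{1571} \approx -34129.0$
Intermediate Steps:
$D{\left(s,U \right)} = \left(8 + U\right) \left(U + s\right)$ ($D{\left(s,U \right)} = \left(U + s\right) \left(8 + U\right) = \left(8 + U\right) \left(U + s\right)$)
$r{\left(n,I \right)} = - 2 n$
$P{\left(K,h \right)} = h^{2}$
$G = - \frac{3142}{6545}$ ($G = \frac{-18064 + 14922}{\left(-2\right) \left(-178\right) + 6189} = - \frac{3142}{356 + 6189} = - \frac{3142}{6545} \approx -0.48006$)
$\frac{P{\left(308,D{\left(-16,0 \right)} \right)}}{G} = \frac{\left(0^{2} + 8 \cdot 0 + 8 \left(-16\right) + 0 \left(-16\right)\right)^{2}}{- \frac{3142}{6545}} = \left(0 + 0 - 128 + 0\right)^{2} \left(- \frac{6545}{3142}\right) = \left(-128\right)^{2} \left(- \frac{6545}{3142}\right) = 16384 \left(- \frac{6545}{3142}\right) = - \frac{53616640}{1571}$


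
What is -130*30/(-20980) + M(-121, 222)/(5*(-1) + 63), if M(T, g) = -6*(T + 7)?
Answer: 364413/30421 ≈ 11.979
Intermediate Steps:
M(T, g) = -42 - 6*T (M(T, g) = -6*(7 + T) = -42 - 6*T)
-130*30/(-20980) + M(-121, 222)/(5*(-1) + 63) = -130*30/(-20980) + (-42 - 6*(-121))/(5*(-1) + 63) = -3900*(-1/20980) + (-42 + 726)/(-5 + 63) = 195/1049 + 684/58 = 195/1049 + 684*(1/58) = 195/1049 + 342/29 = 364413/30421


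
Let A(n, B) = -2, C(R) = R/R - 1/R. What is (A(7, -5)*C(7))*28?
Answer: -48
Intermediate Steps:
C(R) = 1 - 1/R
(A(7, -5)*C(7))*28 = -2*(-1 + 7)/7*28 = -2*6/7*28 = -12/7*28 = -48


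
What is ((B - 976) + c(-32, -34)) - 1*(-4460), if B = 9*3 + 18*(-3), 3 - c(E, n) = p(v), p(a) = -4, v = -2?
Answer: 3464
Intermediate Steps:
c(E, n) = 7 (c(E, n) = 3 - 1*(-4) = 3 + 4 = 7)
B = -27 (B = 27 - 54 = -27)
((B - 976) + c(-32, -34)) - 1*(-4460) = ((-27 - 976) + 7) - 1*(-4460) = (-1003 + 7) + 4460 = -996 + 4460 = 3464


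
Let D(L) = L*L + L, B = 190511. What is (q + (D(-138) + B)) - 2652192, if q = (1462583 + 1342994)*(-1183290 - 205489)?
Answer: -3896328863258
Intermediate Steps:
D(L) = L + L² (D(L) = L² + L = L + L²)
q = -3896326420483 (q = 2805577*(-1388779) = -3896326420483)
(q + (D(-138) + B)) - 2652192 = (-3896326420483 + (-138*(1 - 138) + 190511)) - 2652192 = (-3896326420483 + (-138*(-137) + 190511)) - 2652192 = (-3896326420483 + (18906 + 190511)) - 2652192 = (-3896326420483 + 209417) - 2652192 = -3896326211066 - 2652192 = -3896328863258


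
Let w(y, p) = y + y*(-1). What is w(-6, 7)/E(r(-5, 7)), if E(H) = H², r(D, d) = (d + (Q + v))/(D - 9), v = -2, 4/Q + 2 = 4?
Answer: 0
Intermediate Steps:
Q = 2 (Q = 4/(-2 + 4) = 4/2 = 4*(½) = 2)
w(y, p) = 0 (w(y, p) = y - y = 0)
r(D, d) = d/(-9 + D) (r(D, d) = (d + (2 - 2))/(D - 9) = (d + 0)/(-9 + D) = d/(-9 + D))
w(-6, 7)/E(r(-5, 7)) = 0/((7/(-9 - 5))²) = 0/((7/(-14))²) = 0/((7*(-1/14))²) = 0/((-½)²) = 0/(¼) = 0*4 = 0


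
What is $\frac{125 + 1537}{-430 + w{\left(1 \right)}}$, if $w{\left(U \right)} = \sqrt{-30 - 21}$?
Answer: $- \frac{714660}{184951} - \frac{1662 i \sqrt{51}}{184951} \approx -3.8641 - 0.064174 i$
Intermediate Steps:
$w{\left(U \right)} = i \sqrt{51}$ ($w{\left(U \right)} = \sqrt{-51} = i \sqrt{51}$)
$\frac{125 + 1537}{-430 + w{\left(1 \right)}} = \frac{125 + 1537}{-430 + i \sqrt{51}} = \frac{1662}{-430 + i \sqrt{51}}$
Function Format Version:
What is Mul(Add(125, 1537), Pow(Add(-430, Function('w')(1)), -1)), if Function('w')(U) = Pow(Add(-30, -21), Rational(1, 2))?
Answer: Add(Rational(-714660, 184951), Mul(Rational(-1662, 184951), I, Pow(51, Rational(1, 2)))) ≈ Add(-3.8641, Mul(-0.064174, I))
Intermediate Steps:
Function('w')(U) = Mul(I, Pow(51, Rational(1, 2))) (Function('w')(U) = Pow(-51, Rational(1, 2)) = Mul(I, Pow(51, Rational(1, 2))))
Mul(Add(125, 1537), Pow(Add(-430, Function('w')(1)), -1)) = Mul(Add(125, 1537), Pow(Add(-430, Mul(I, Pow(51, Rational(1, 2)))), -1)) = Mul(1662, Pow(Add(-430, Mul(I, Pow(51, Rational(1, 2)))), -1))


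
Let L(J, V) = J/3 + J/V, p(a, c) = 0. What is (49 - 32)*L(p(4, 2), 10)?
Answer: 0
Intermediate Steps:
L(J, V) = J/3 + J/V (L(J, V) = J*(⅓) + J/V = J/3 + J/V)
(49 - 32)*L(p(4, 2), 10) = (49 - 32)*((⅓)*0 + 0/10) = 17*(0 + 0*(⅒)) = 17*(0 + 0) = 17*0 = 0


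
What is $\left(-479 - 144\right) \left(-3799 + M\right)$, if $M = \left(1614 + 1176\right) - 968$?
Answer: $1231671$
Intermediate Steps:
$M = 1822$ ($M = 2790 - 968 = 1822$)
$\left(-479 - 144\right) \left(-3799 + M\right) = \left(-479 - 144\right) \left(-3799 + 1822\right) = \left(-623\right) \left(-1977\right) = 1231671$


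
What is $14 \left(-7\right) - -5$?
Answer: $-93$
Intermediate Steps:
$14 \left(-7\right) - -5 = -98 + 5 = -93$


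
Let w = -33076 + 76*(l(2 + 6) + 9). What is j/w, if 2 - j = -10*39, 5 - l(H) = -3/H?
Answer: -784/63967 ≈ -0.012256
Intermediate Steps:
l(H) = 5 + 3/H (l(H) = 5 - (-3)/H = 5 + 3/H)
j = 392 (j = 2 - (-10)*39 = 2 - 1*(-390) = 2 + 390 = 392)
w = -63967/2 (w = -33076 + 76*((5 + 3/(2 + 6)) + 9) = -33076 + 76*((5 + 3/8) + 9) = -33076 + 76*(43/8 + 9) = -33076 + 76*(115/8) = -33076 + 2185/2 = -63967/2 ≈ -31984.)
j/w = 392/(-63967/2) = 392*(-2/63967) = -784/63967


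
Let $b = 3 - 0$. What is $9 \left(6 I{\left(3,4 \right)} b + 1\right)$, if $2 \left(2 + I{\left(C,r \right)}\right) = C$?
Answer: $-72$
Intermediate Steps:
$I{\left(C,r \right)} = -2 + \frac{C}{2}$
$b = 3$ ($b = 3 + 0 = 3$)
$9 \left(6 I{\left(3,4 \right)} b + 1\right) = 9 \left(6 \left(-2 + \frac{1}{2} \cdot 3\right) 3 + 1\right) = 9 \left(6 \left(-2 + \frac{3}{2}\right) 3 + 1\right) = 9 \left(6 \left(- \frac{1}{2}\right) 3 + 1\right) = 9 \left(\left(-3\right) 3 + 1\right) = 9 \left(-9 + 1\right) = 9 \left(-8\right) = -72$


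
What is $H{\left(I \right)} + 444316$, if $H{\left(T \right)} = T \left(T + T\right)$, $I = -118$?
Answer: $472164$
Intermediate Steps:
$H{\left(T \right)} = 2 T^{2}$ ($H{\left(T \right)} = T 2 T = 2 T^{2}$)
$H{\left(I \right)} + 444316 = 2 \left(-118\right)^{2} + 444316 = 2 \cdot 13924 + 444316 = 27848 + 444316 = 472164$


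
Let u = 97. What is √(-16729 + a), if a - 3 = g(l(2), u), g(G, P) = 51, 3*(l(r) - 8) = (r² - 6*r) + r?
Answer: 5*I*√667 ≈ 129.13*I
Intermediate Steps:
l(r) = 8 - 5*r/3 + r²/3 (l(r) = 8 + ((r² - 6*r) + r)/3 = 8 + (r² - 5*r)/3 = 8 + (-5*r/3 + r²/3) = 8 - 5*r/3 + r²/3)
a = 54 (a = 3 + 51 = 54)
√(-16729 + a) = √(-16729 + 54) = √(-16675) = 5*I*√667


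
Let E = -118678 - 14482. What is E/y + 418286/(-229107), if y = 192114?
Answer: -18477747454/7335777033 ≈ -2.5189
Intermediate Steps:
E = -133160
E/y + 418286/(-229107) = -133160/192114 + 418286/(-229107) = -133160*1/192114 + 418286*(-1/229107) = -66580/96057 - 418286/229107 = -18477747454/7335777033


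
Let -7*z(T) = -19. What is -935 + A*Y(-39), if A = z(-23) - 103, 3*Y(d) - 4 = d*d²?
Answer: 13873165/7 ≈ 1.9819e+6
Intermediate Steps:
z(T) = 19/7 (z(T) = -⅐*(-19) = 19/7)
Y(d) = 4/3 + d³/3 (Y(d) = 4/3 + (d*d²)/3 = 4/3 + d³/3)
A = -702/7 (A = 19/7 - 103 = -702/7 ≈ -100.29)
-935 + A*Y(-39) = -935 - 702*(4/3 + (⅓)*(-39)³)/7 = -935 - 702*(4/3 + (⅓)*(-59319))/7 = -935 - 702*(4/3 - 19773)/7 = -935 - 702/7*(-59315/3) = -935 + 13879710/7 = 13873165/7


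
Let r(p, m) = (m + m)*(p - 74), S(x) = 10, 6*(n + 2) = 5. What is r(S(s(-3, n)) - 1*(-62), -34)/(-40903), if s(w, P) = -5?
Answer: -136/40903 ≈ -0.0033249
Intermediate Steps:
n = -7/6 (n = -2 + (⅙)*5 = -2 + ⅚ = -7/6 ≈ -1.1667)
r(p, m) = 2*m*(-74 + p) (r(p, m) = (2*m)*(-74 + p) = 2*m*(-74 + p))
r(S(s(-3, n)) - 1*(-62), -34)/(-40903) = (2*(-34)*(-74 + (10 - 1*(-62))))/(-40903) = (2*(-34)*(-74 + (10 + 62)))*(-1/40903) = (2*(-34)*(-74 + 72))*(-1/40903) = (2*(-34)*(-2))*(-1/40903) = 136*(-1/40903) = -136/40903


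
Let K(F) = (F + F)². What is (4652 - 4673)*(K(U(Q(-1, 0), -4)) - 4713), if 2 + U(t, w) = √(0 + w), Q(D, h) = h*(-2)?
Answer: 98973 + 672*I ≈ 98973.0 + 672.0*I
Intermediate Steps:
Q(D, h) = -2*h
U(t, w) = -2 + √w (U(t, w) = -2 + √(0 + w) = -2 + √w)
K(F) = 4*F² (K(F) = (2*F)² = 4*F²)
(4652 - 4673)*(K(U(Q(-1, 0), -4)) - 4713) = (4652 - 4673)*(4*(-2 + √(-4))² - 4713) = -21*(4*(-2 + 2*I)² - 4713) = -21*(-4713 + 4*(-2 + 2*I)²) = 98973 - 84*(-2 + 2*I)²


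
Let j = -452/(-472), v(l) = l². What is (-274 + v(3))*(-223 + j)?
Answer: 6943265/118 ≈ 58841.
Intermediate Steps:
j = 113/118 (j = -452*(-1/472) = 113/118 ≈ 0.95763)
(-274 + v(3))*(-223 + j) = (-274 + 3²)*(-223 + 113/118) = (-274 + 9)*(-26201/118) = -265*(-26201/118) = 6943265/118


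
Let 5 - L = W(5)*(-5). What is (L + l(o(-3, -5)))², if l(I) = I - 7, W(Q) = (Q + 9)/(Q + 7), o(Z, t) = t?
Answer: 49/36 ≈ 1.3611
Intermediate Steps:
W(Q) = (9 + Q)/(7 + Q)
l(I) = -7 + I
L = 65/6 (L = 5 - (9 + 5)/(7 + 5)*(-5) = 5 - 14/12*(-5) = 5 - (1/12)*14*(-5) = 5 - 7*(-5)/6 = 5 - 1*(-35/6) = 5 + 35/6 = 65/6 ≈ 10.833)
(L + l(o(-3, -5)))² = (65/6 + (-7 - 5))² = (65/6 - 12)² = (-7/6)² = 49/36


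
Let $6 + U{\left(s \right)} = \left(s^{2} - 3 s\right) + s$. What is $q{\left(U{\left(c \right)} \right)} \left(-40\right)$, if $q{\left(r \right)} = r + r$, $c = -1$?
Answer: $240$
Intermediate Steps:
$U{\left(s \right)} = -6 + s^{2} - 2 s$ ($U{\left(s \right)} = -6 + \left(\left(s^{2} - 3 s\right) + s\right) = -6 + \left(s^{2} - 2 s\right) = -6 + s^{2} - 2 s$)
$q{\left(r \right)} = 2 r$
$q{\left(U{\left(c \right)} \right)} \left(-40\right) = 2 \left(-6 + \left(-1\right)^{2} - -2\right) \left(-40\right) = 2 \left(-6 + 1 + 2\right) \left(-40\right) = 2 \left(-3\right) \left(-40\right) = \left(-6\right) \left(-40\right) = 240$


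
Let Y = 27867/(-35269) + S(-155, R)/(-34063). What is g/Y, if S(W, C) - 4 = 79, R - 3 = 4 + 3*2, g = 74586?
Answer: -44802614847471/476080474 ≈ -94107.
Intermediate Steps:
R = 13 (R = 3 + (4 + 3*2) = 3 + (4 + 6) = 3 + 10 = 13)
S(W, C) = 83 (S(W, C) = 4 + 79 = 83)
Y = -952160948/1201367947 (Y = 27867/(-35269) + 83/(-34063) = 27867*(-1/35269) + 83*(-1/34063) = -27867/35269 - 83/34063 = -952160948/1201367947 ≈ -0.79256)
g/Y = 74586/(-952160948/1201367947) = 74586*(-1201367947/952160948) = -44802614847471/476080474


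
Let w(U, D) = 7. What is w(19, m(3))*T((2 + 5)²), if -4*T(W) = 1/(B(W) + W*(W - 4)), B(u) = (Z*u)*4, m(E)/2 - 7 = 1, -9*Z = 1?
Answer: -9/11228 ≈ -0.00080157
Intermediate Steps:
Z = -⅑ (Z = -⅑*1 = -⅑ ≈ -0.11111)
m(E) = 16 (m(E) = 14 + 2*1 = 14 + 2 = 16)
B(u) = -4*u/9 (B(u) = -u/9*4 = -4*u/9)
T(W) = -1/(4*(-4*W/9 + W*(-4 + W))) (T(W) = -1/(4*(-4*W/9 + W*(W - 4))) = -1/(4*(-4*W/9 + W*(-4 + W))))
w(19, m(3))*T((2 + 5)²) = 7*(-9/(4*((2 + 5)²)*(-40 + 9*(2 + 5)²))) = 7*(-9/(4*(7²)*(-40 + 9*7²))) = 7*(-9/4/(49*(-40 + 9*49))) = 7*(-9/4*1/49/(-40 + 441)) = 7*(-9/4*1/49/401) = 7*(-9/4*1/49*1/401) = 7*(-9/78596) = -9/11228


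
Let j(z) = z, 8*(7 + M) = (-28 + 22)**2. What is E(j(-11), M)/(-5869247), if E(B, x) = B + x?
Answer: 27/11738494 ≈ 2.3001e-6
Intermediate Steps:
M = -5/2 (M = -7 + (-28 + 22)**2/8 = -7 + (1/8)*(-6)**2 = -7 + (1/8)*36 = -7 + 9/2 = -5/2 ≈ -2.5000)
E(j(-11), M)/(-5869247) = (-11 - 5/2)/(-5869247) = -27/2*(-1/5869247) = 27/11738494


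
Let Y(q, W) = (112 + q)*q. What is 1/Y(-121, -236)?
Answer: 1/1089 ≈ 0.00091827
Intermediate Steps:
Y(q, W) = q*(112 + q)
1/Y(-121, -236) = 1/(-121*(112 - 121)) = 1/(-121*(-9)) = 1/1089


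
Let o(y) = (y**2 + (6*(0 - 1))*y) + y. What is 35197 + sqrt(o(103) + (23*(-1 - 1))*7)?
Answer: 35197 + 2*sqrt(2443) ≈ 35296.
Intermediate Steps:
o(y) = y**2 - 5*y (o(y) = (y**2 + (6*(-1))*y) + y = (y**2 - 6*y) + y = y**2 - 5*y)
35197 + sqrt(o(103) + (23*(-1 - 1))*7) = 35197 + sqrt(103*(-5 + 103) + (23*(-1 - 1))*7) = 35197 + sqrt(103*98 + (23*(-2))*7) = 35197 + sqrt(10094 - 46*7) = 35197 + sqrt(10094 - 322) = 35197 + sqrt(9772) = 35197 + 2*sqrt(2443)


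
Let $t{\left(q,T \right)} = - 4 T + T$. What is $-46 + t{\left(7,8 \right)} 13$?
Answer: $-358$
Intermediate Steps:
$t{\left(q,T \right)} = - 3 T$
$-46 + t{\left(7,8 \right)} 13 = -46 + \left(-3\right) 8 \cdot 13 = -46 - 312 = -358$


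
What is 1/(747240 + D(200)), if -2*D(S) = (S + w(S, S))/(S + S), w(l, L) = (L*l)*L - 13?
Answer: 800/589791813 ≈ 1.3564e-6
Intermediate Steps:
w(l, L) = -13 + l*L**2 (w(l, L) = l*L**2 - 13 = -13 + l*L**2)
D(S) = -(-13 + S + S**3)/(4*S) (D(S) = -(S + (-13 + S*S**2))/(2*(S + S)) = -(S + (-13 + S**3))/(2*(2*S)) = -(-13 + S + S**3)*1/(2*S)/2 = -(-13 + S + S**3)/(4*S))
1/(747240 + D(200)) = 1/(747240 + (1/4)*(13 - 1*200 - 1*200**3)/200) = 1/(747240 + (1/4)*(1/200)*(13 - 200 - 1*8000000)) = 1/(747240 + (1/4)*(1/200)*(13 - 200 - 8000000)) = 1/(747240 + (1/4)*(1/200)*(-8000187)) = 1/(747240 - 8000187/800) = 1/(589791813/800) = 800/589791813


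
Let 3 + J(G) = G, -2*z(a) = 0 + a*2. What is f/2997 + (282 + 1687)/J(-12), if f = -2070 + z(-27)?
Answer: -219694/1665 ≈ -131.95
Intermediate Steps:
z(a) = -a (z(a) = -(0 + a*2)/2 = -(0 + 2*a)/2 = -a)
J(G) = -3 + G
f = -2043 (f = -2070 - 1*(-27) = -2070 + 27 = -2043)
f/2997 + (282 + 1687)/J(-12) = -2043/2997 + (282 + 1687)/(-3 - 12) = -2043*1/2997 + 1969/(-15) = -227/333 + 1969*(-1/15) = -227/333 - 1969/15 = -219694/1665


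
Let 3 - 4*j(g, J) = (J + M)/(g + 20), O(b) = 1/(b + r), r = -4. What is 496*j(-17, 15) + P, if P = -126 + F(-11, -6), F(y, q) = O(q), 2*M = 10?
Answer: -17423/30 ≈ -580.77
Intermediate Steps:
M = 5 (M = (½)*10 = 5)
O(b) = 1/(-4 + b) (O(b) = 1/(b - 4) = 1/(-4 + b))
F(y, q) = 1/(-4 + q)
P = -1261/10 (P = -126 + 1/(-4 - 6) = -126 + 1/(-10) = -126 - ⅒ = -1261/10 ≈ -126.10)
j(g, J) = ¾ - (5 + J)/(4*(20 + g)) (j(g, J) = ¾ - (J + 5)/(4*(g + 20)) = ¾ - (5 + J)/(4*(20 + g)))
496*j(-17, 15) + P = 496*((55 - 1*15 + 3*(-17))/(4*(20 - 17))) - 1261/10 = 496*((¼)*(55 - 15 - 51)/3) - 1261/10 = 496*((¼)*(⅓)*(-11)) - 1261/10 = 496*(-11/12) - 1261/10 = -1364/3 - 1261/10 = -17423/30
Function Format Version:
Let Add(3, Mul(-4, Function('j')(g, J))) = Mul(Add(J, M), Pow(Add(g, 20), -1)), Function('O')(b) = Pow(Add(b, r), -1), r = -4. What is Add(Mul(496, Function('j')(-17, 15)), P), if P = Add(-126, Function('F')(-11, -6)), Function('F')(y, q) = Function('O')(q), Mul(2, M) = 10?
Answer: Rational(-17423, 30) ≈ -580.77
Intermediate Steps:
M = 5 (M = Mul(Rational(1, 2), 10) = 5)
Function('O')(b) = Pow(Add(-4, b), -1) (Function('O')(b) = Pow(Add(b, -4), -1) = Pow(Add(-4, b), -1))
Function('F')(y, q) = Pow(Add(-4, q), -1)
P = Rational(-1261, 10) (P = Add(-126, Pow(Add(-4, -6), -1)) = Add(-126, Pow(-10, -1)) = Add(-126, Rational(-1, 10)) = Rational(-1261, 10) ≈ -126.10)
Function('j')(g, J) = Add(Rational(3, 4), Mul(Rational(-1, 4), Pow(Add(20, g), -1), Add(5, J))) (Function('j')(g, J) = Add(Rational(3, 4), Mul(Rational(-1, 4), Mul(Add(J, 5), Pow(Add(g, 20), -1)))) = Add(Rational(3, 4), Mul(Rational(-1, 4), Mul(Add(5, J), Pow(Add(20, g), -1)))) = Add(Rational(3, 4), Mul(Rational(-1, 4), Mul(Pow(Add(20, g), -1), Add(5, J)))) = Add(Rational(3, 4), Mul(Rational(-1, 4), Pow(Add(20, g), -1), Add(5, J))))
Add(Mul(496, Function('j')(-17, 15)), P) = Add(Mul(496, Mul(Rational(1, 4), Pow(Add(20, -17), -1), Add(55, Mul(-1, 15), Mul(3, -17)))), Rational(-1261, 10)) = Add(Mul(496, Mul(Rational(1, 4), Pow(3, -1), Add(55, -15, -51))), Rational(-1261, 10)) = Add(Mul(496, Mul(Rational(1, 4), Rational(1, 3), -11)), Rational(-1261, 10)) = Add(Mul(496, Rational(-11, 12)), Rational(-1261, 10)) = Add(Rational(-1364, 3), Rational(-1261, 10)) = Rational(-17423, 30)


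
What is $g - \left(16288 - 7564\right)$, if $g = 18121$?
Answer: $9397$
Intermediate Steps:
$g - \left(16288 - 7564\right) = 18121 - \left(16288 - 7564\right) = 18121 - 8724 = 9397$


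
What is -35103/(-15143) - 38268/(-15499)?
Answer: 1123553721/234701357 ≈ 4.7872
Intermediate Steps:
-35103/(-15143) - 38268/(-15499) = -35103*(-1/15143) - 38268*(-1/15499) = 35103/15143 + 38268/15499 = 1123553721/234701357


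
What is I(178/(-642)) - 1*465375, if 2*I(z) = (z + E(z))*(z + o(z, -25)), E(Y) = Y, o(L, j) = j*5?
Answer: -47949126329/103041 ≈ -4.6534e+5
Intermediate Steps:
o(L, j) = 5*j
I(z) = z*(-125 + z) (I(z) = ((z + z)*(z + 5*(-25)))/2 = ((2*z)*(z - 125))/2 = ((2*z)*(-125 + z))/2 = (2*z*(-125 + z))/2 = z*(-125 + z))
I(178/(-642)) - 1*465375 = (178/(-642))*(-125 + 178/(-642)) - 1*465375 = (178*(-1/642))*(-125 + 178*(-1/642)) - 465375 = -89*(-125 - 89/321)/321 - 465375 = -89/321*(-40214/321) - 465375 = 3579046/103041 - 465375 = -47949126329/103041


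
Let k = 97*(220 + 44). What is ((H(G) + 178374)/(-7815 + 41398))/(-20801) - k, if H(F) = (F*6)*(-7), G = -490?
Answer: -17888724243618/698559983 ≈ -25608.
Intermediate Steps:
H(F) = -42*F (H(F) = (6*F)*(-7) = -42*F)
k = 25608 (k = 97*264 = 25608)
((H(G) + 178374)/(-7815 + 41398))/(-20801) - k = ((-42*(-490) + 178374)/(-7815 + 41398))/(-20801) - 1*25608 = ((20580 + 178374)/33583)*(-1/20801) - 25608 = (198954*(1/33583))*(-1/20801) - 25608 = (198954/33583)*(-1/20801) - 25608 = -198954/698559983 - 25608 = -17888724243618/698559983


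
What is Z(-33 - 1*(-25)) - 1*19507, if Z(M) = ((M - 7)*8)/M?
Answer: -19492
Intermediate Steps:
Z(M) = (-56 + 8*M)/M (Z(M) = ((-7 + M)*8)/M = (-56 + 8*M)/M)
Z(-33 - 1*(-25)) - 1*19507 = (8 - 56/(-33 - 1*(-25))) - 1*19507 = (8 - 56/(-33 + 25)) - 19507 = (8 - 56/(-8)) - 19507 = (8 - 56*(-⅛)) - 19507 = (8 + 7) - 19507 = 15 - 19507 = -19492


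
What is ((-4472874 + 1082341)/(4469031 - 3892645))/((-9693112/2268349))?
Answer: 7690912140017/5586974053232 ≈ 1.3766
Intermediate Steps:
((-4472874 + 1082341)/(4469031 - 3892645))/((-9693112/2268349)) = (-3390533/576386)/((-9693112*1/2268349)) = (-3390533*1/576386)/(-9693112/2268349) = -3390533/576386*(-2268349/9693112) = 7690912140017/5586974053232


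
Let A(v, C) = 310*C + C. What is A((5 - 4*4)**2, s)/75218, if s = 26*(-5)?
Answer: -1555/2893 ≈ -0.53750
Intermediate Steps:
s = -130
A(v, C) = 311*C
A((5 - 4*4)**2, s)/75218 = (311*(-130))/75218 = -40430*1/75218 = -1555/2893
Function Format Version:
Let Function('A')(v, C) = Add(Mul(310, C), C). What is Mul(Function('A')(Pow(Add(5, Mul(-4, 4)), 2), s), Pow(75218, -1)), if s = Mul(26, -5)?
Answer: Rational(-1555, 2893) ≈ -0.53750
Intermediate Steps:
s = -130
Function('A')(v, C) = Mul(311, C)
Mul(Function('A')(Pow(Add(5, Mul(-4, 4)), 2), s), Pow(75218, -1)) = Mul(Mul(311, -130), Pow(75218, -1)) = Mul(-40430, Rational(1, 75218)) = Rational(-1555, 2893)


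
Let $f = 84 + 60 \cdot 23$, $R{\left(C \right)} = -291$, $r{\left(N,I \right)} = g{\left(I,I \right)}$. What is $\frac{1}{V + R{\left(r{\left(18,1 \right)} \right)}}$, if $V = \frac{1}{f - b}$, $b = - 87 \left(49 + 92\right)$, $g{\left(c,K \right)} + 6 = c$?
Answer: $- \frac{13731}{3995720} \approx -0.0034364$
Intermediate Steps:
$g{\left(c,K \right)} = -6 + c$
$r{\left(N,I \right)} = -6 + I$
$b = -12267$ ($b = \left(-87\right) 141 = -12267$)
$f = 1464$ ($f = 84 + 1380 = 1464$)
$V = \frac{1}{13731}$ ($V = \frac{1}{1464 - -12267} = \frac{1}{1464 + 12267} = \frac{1}{13731} \approx 7.2828 \cdot 10^{-5}$)
$\frac{1}{V + R{\left(r{\left(18,1 \right)} \right)}} = \frac{1}{\frac{1}{13731} - 291} = \frac{1}{- \frac{3995720}{13731}} = - \frac{13731}{3995720}$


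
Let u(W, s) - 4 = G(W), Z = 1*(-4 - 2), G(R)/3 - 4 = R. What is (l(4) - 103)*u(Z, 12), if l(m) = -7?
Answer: 220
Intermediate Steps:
G(R) = 12 + 3*R
Z = -6 (Z = 1*(-6) = -6)
u(W, s) = 16 + 3*W (u(W, s) = 4 + (12 + 3*W) = 16 + 3*W)
(l(4) - 103)*u(Z, 12) = (-7 - 103)*(16 + 3*(-6)) = -110*(16 - 18) = -110*(-2) = 220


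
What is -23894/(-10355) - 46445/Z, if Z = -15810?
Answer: 171740423/32742510 ≈ 5.2452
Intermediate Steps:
-23894/(-10355) - 46445/Z = -23894/(-10355) - 46445/(-15810) = -23894*(-1/10355) - 46445*(-1/15810) = 23894/10355 + 9289/3162 = 171740423/32742510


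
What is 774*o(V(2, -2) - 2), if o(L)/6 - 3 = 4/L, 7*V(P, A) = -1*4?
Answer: 6708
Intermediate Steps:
V(P, A) = -4/7 (V(P, A) = (-1*4)/7 = (1/7)*(-4) = -4/7)
o(L) = 18 + 24/L (o(L) = 18 + 6*(4/L) = 18 + 24/L)
774*o(V(2, -2) - 2) = 774*(18 + 24/(-4/7 - 2)) = 774*(18 + 24/(-18/7)) = 774*(18 + 24*(-7/18)) = 774*(18 - 28/3) = 774*(26/3) = 6708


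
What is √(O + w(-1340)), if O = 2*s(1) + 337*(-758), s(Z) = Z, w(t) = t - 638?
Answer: I*√257422 ≈ 507.37*I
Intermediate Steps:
w(t) = -638 + t
O = -255444 (O = 2*1 + 337*(-758) = 2 - 255446 = -255444)
√(O + w(-1340)) = √(-255444 + (-638 - 1340)) = √(-255444 - 1978) = √(-257422) = I*√257422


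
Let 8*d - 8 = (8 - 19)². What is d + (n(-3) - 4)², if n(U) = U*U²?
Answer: 7817/8 ≈ 977.13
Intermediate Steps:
n(U) = U³
d = 129/8 (d = 1 + (8 - 19)²/8 = 1 + (⅛)*(-11)² = 1 + (⅛)*121 = 1 + 121/8 = 129/8 ≈ 16.125)
d + (n(-3) - 4)² = 129/8 + ((-3)³ - 4)² = 129/8 + (-27 - 4)² = 129/8 + (-31)² = 129/8 + 961 = 7817/8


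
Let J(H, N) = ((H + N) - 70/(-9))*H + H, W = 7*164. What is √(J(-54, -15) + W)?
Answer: 20*√11 ≈ 66.333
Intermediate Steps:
W = 1148
J(H, N) = H + H*(70/9 + H + N) (J(H, N) = ((H + N) - 70*(-⅑))*H + H = ((H + N) + 70/9)*H + H = (70/9 + H + N)*H + H = H*(70/9 + H + N) + H = H + H*(70/9 + H + N))
√(J(-54, -15) + W) = √((⅑)*(-54)*(79 + 9*(-54) + 9*(-15)) + 1148) = √((⅑)*(-54)*(79 - 486 - 135) + 1148) = √((⅑)*(-54)*(-542) + 1148) = √(3252 + 1148) = √4400 = 20*√11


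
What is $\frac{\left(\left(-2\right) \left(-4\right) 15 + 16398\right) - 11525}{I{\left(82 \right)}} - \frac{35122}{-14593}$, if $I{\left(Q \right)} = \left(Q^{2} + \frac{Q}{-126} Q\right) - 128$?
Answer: $\frac{19067156179}{6015030298} \approx 3.1699$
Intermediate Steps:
$I{\left(Q \right)} = -128 + \frac{125 Q^{2}}{126}$ ($I{\left(Q \right)} = \left(Q^{2} + Q \left(- \frac{1}{126}\right) Q\right) - 128 = \left(Q^{2} + - \frac{Q}{126} Q\right) - 128 = \left(Q^{2} - \frac{Q^{2}}{126}\right) - 128 = \frac{125 Q^{2}}{126} - 128 = -128 + \frac{125 Q^{2}}{126}$)
$\frac{\left(\left(-2\right) \left(-4\right) 15 + 16398\right) - 11525}{I{\left(82 \right)}} - \frac{35122}{-14593} = \frac{\left(\left(-2\right) \left(-4\right) 15 + 16398\right) - 11525}{-128 + \frac{125 \cdot 82^{2}}{126}} - \frac{35122}{-14593} = \frac{\left(8 \cdot 15 + 16398\right) - 11525}{-128 + \frac{125}{126} \cdot 6724} - - \frac{35122}{14593} = \frac{\left(120 + 16398\right) - 11525}{-128 + \frac{420250}{63}} + \frac{35122}{14593} = \frac{16518 - 11525}{\frac{412186}{63}} + \frac{35122}{14593} = 4993 \cdot \frac{63}{412186} + \frac{35122}{14593} = \frac{314559}{412186} + \frac{35122}{14593} = \frac{19067156179}{6015030298}$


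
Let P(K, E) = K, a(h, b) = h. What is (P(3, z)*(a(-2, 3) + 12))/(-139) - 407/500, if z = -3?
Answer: -71573/69500 ≈ -1.0298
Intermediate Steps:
(P(3, z)*(a(-2, 3) + 12))/(-139) - 407/500 = (3*(-2 + 12))/(-139) - 407/500 = (3*10)*(-1/139) - 407*1/500 = 30*(-1/139) - 407/500 = -30/139 - 407/500 = -71573/69500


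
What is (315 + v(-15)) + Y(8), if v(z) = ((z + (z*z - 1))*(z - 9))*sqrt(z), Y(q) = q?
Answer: 323 - 5016*I*sqrt(15) ≈ 323.0 - 19427.0*I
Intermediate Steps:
v(z) = sqrt(z)*(-9 + z)*(-1 + z + z**2) (v(z) = ((z + (z**2 - 1))*(-9 + z))*sqrt(z) = ((z + (-1 + z**2))*(-9 + z))*sqrt(z) = ((-1 + z + z**2)*(-9 + z))*sqrt(z) = ((-9 + z)*(-1 + z + z**2))*sqrt(z) = sqrt(z)*(-9 + z)*(-1 + z + z**2))
(315 + v(-15)) + Y(8) = (315 + sqrt(-15)*(9 + (-15)**3 - 10*(-15) - 8*(-15)**2)) + 8 = (315 + (I*sqrt(15))*(9 - 3375 + 150 - 8*225)) + 8 = (315 + (I*sqrt(15))*(9 - 3375 + 150 - 1800)) + 8 = (315 + (I*sqrt(15))*(-5016)) + 8 = (315 - 5016*I*sqrt(15)) + 8 = 323 - 5016*I*sqrt(15)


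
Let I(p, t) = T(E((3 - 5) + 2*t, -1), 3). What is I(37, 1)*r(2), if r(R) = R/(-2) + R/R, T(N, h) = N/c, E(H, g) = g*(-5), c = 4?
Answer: 0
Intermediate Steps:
E(H, g) = -5*g
T(N, h) = N/4
r(R) = 1 - R/2 (r(R) = R*(-1/2) + 1 = -R/2 + 1 = 1 - R/2)
I(p, t) = 5/4 (I(p, t) = (-5*(-1))/4 = (1/4)*5 = 5/4)
I(37, 1)*r(2) = 5*(1 - 1/2*2)/4 = 5*(1 - 1)/4 = (5/4)*0 = 0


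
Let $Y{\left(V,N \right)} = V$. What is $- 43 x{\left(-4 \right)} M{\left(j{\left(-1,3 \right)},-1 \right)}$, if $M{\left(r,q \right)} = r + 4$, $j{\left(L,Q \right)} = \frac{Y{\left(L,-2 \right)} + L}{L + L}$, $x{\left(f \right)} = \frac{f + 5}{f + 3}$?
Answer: $215$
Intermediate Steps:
$x{\left(f \right)} = \frac{5 + f}{3 + f}$
$j{\left(L,Q \right)} = 1$ ($j{\left(L,Q \right)} = \frac{L + L}{L + L} = \frac{2 L}{2 L} = 2 L \frac{1}{2 L} = 1$)
$M{\left(r,q \right)} = 4 + r$
$- 43 x{\left(-4 \right)} M{\left(j{\left(-1,3 \right)},-1 \right)} = - 43 \frac{5 - 4}{3 - 4} \left(4 + 1\right) = - 43 \frac{1}{-1} \cdot 1 \cdot 5 = - 43 \left(\left(-1\right) 1\right) 5 = \left(-43\right) \left(-1\right) 5 = 43 \cdot 5 = 215$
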